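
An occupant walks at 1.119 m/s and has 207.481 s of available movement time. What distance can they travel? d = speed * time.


d = 1.119 * 207.481 = 232.17 m

232.17 m


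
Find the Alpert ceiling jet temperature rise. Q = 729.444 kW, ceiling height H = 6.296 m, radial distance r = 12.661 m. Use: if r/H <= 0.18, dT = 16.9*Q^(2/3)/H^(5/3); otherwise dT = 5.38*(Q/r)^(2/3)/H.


r/H = 12.661 / 6.296 = 2.0110
r/H > 0.18, so dT = 5.38*(Q/r)^(2/3)/H
Q/r = 57.613
(Q/r)^(2/3) = 14.917
dT = 5.38 * 14.917 / 6.296 = 12.747 K

12.747 K


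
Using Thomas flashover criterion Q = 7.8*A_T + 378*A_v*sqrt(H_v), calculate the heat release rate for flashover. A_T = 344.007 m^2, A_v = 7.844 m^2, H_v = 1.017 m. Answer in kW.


7.8*A_T = 2683.3
sqrt(H_v) = 1.0085
378*A_v*sqrt(H_v) = 2990.1
Q = 2683.3 + 2990.1 = 5673.4 kW

5673.4 kW


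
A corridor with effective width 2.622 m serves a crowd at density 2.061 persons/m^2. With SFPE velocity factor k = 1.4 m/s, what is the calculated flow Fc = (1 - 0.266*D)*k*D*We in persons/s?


1 - 0.266*D = 1 - 0.266*2.061 = 0.45177
Fs = 0.45177 * 1.4 * 2.061 = 1.3035 persons/(s*m)
Fc = 1.3035 * 2.622 = 3.4179 persons/s

3.4179 persons/s


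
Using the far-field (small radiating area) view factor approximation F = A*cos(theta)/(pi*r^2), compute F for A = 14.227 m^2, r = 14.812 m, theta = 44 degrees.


cos(44 deg) = 0.71934
pi*r^2 = 689.25
F = 14.227 * 0.71934 / 689.25 = 0.014848

0.014848


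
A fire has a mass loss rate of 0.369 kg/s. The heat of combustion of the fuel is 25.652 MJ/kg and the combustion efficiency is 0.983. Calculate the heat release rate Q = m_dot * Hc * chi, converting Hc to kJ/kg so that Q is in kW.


Hc = 25.652 MJ/kg = 25.652 * 1000 kJ/kg = 25652 kJ/kg
Q = 0.369 kg/s * 25652 kJ/kg * 0.983 = 9304.7 kW

9304.7 kW


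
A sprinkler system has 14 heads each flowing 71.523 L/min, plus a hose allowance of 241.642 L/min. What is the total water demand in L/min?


Sprinkler demand = 14 * 71.523 = 1001.322 L/min
Total = 1001.322 + 241.642 = 1242.964 L/min

1242.964 L/min


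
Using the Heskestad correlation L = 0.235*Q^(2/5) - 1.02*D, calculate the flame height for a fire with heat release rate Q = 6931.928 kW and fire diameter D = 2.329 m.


Q^(2/5) = 34.383
0.235 * Q^(2/5) = 8.0800
1.02 * D = 2.3756
L = 5.7044 m

5.7044 m


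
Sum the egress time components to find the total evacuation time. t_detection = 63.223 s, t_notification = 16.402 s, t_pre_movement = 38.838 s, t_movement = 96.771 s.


Total = 63.223 + 16.402 + 38.838 + 96.771 = 215.234 s

215.234 s


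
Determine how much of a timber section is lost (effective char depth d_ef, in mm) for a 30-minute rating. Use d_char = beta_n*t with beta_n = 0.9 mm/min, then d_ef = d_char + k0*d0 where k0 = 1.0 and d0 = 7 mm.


d_char = 0.9 * 30 = 27 mm
d_ef = 27 + 1.0*7 = 34 mm

34 mm


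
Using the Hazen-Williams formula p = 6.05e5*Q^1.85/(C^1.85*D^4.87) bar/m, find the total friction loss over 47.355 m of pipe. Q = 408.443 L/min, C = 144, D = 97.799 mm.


Q^1.85 = 67701
C^1.85 = 9839.4
D^4.87 = 4.9309e+09
p/m = 0.00084421 bar/m
p_total = 0.00084421 * 47.355 = 0.039977 bar

0.039977 bar


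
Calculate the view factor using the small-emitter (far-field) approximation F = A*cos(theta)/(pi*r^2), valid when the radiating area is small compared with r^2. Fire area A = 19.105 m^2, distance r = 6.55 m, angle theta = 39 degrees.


cos(39 deg) = 0.77715
pi*r^2 = 134.78
F = 19.105 * 0.77715 / 134.78 = 0.11016

0.11016


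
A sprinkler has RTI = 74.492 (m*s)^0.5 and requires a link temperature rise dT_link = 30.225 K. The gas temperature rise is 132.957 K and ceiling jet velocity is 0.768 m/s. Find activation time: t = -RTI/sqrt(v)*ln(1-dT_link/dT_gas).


dT_link/dT_gas = 0.22733
ln(1 - 0.22733) = -0.25790
t = -74.492 / sqrt(0.768) * -0.25790 = 21.922 s

21.922 s


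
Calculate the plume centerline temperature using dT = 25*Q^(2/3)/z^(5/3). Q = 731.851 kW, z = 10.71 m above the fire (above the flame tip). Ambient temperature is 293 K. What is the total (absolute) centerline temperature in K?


Q^(2/3) = 81.211
z^(5/3) = 52.037
dT = 25 * 81.211 / 52.037 = 39.016 K
T = 293 + 39.016 = 332.02 K

332.02 K


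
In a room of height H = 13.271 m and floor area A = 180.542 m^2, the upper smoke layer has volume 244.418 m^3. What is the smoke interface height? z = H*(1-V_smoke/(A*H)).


V/(A*H) = 0.10201
1 - 0.10201 = 0.89799
z = 13.271 * 0.89799 = 11.917 m

11.917 m


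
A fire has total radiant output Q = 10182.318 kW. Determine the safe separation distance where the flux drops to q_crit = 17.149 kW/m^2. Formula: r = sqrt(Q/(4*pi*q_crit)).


4*pi*q_crit = 215.50
Q/(4*pi*q_crit) = 47.250
r = sqrt(47.250) = 6.8738 m

6.8738 m


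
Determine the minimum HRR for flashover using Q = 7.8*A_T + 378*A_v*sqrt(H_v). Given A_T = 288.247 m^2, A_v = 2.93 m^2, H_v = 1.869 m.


7.8*A_T = 2248.3
sqrt(H_v) = 1.3671
378*A_v*sqrt(H_v) = 1514.1
Q = 2248.3 + 1514.1 = 3762.5 kW

3762.5 kW


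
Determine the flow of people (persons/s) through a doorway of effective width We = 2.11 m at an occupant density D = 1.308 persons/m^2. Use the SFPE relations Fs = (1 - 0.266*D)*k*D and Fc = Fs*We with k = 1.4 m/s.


1 - 0.266*D = 1 - 0.266*1.308 = 0.65207
Fs = 0.65207 * 1.4 * 1.308 = 1.1941 persons/(s*m)
Fc = 1.1941 * 2.11 = 2.5195 persons/s

2.5195 persons/s


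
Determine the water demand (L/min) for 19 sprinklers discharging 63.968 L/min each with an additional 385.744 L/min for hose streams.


Sprinkler demand = 19 * 63.968 = 1215.392 L/min
Total = 1215.392 + 385.744 = 1601.136 L/min

1601.136 L/min


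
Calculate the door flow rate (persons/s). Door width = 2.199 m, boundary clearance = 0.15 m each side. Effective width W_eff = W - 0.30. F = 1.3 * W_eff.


W_eff = 2.199 - 0.30 = 1.899 m
F = 1.3 * 1.899 = 2.4687 persons/s

2.4687 persons/s


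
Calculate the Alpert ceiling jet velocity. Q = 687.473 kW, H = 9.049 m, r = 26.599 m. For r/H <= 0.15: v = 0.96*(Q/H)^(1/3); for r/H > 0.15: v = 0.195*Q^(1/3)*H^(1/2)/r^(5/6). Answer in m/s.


r/H = 26.599 / 9.049 = 2.9394
r/H > 0.15, so v = 0.195*Q^(1/3)*H^(1/2)/r^(5/6)
Q^(1/3) = 8.8258
H^(1/2) = 3.0082
r^(5/6) = 15.395
v = 0.195 * 8.8258 * 3.0082 / 15.395 = 0.33628 m/s

0.33628 m/s


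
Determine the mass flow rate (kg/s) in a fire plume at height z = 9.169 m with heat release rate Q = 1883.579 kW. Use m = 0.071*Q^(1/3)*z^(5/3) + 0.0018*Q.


Q^(1/3) = 12.350
z^(5/3) = 40.167
First term = 0.071 * 12.350 * 40.167 = 35.220
Second term = 0.0018 * 1883.579 = 3.3904
m = 38.610 kg/s

38.610 kg/s


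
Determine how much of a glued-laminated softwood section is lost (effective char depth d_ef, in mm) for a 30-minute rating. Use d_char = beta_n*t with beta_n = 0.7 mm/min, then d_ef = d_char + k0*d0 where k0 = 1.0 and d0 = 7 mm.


d_char = 0.7 * 30 = 21 mm
d_ef = 21 + 1.0*7 = 28 mm

28 mm


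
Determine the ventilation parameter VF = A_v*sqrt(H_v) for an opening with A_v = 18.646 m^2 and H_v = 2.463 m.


sqrt(H_v) = 1.5694
VF = 18.646 * 1.5694 = 29.263 m^(5/2)

29.263 m^(5/2)


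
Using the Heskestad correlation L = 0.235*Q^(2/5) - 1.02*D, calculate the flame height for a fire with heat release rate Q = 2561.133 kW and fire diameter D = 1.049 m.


Q^(2/5) = 23.087
0.235 * Q^(2/5) = 5.4255
1.02 * D = 1.0700
L = 4.3555 m

4.3555 m


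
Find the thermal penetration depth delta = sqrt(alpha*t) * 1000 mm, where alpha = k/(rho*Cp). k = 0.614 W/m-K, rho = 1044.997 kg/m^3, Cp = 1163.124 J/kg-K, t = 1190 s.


alpha = 0.614 / (1044.997 * 1163.124) = 5.0516e-07 m^2/s
alpha * t = 0.00060114
delta = sqrt(0.00060114) * 1000 = 24.518 mm

24.518 mm


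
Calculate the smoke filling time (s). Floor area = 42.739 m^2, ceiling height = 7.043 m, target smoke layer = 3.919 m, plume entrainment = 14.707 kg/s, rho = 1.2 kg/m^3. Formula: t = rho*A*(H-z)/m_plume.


H - z = 3.124 m
t = 1.2 * 42.739 * 3.124 / 14.707 = 10.894 s

10.894 s


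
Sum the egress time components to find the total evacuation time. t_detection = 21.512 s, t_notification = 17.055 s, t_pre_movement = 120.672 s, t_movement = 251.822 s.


Total = 21.512 + 17.055 + 120.672 + 251.822 = 411.061 s

411.061 s


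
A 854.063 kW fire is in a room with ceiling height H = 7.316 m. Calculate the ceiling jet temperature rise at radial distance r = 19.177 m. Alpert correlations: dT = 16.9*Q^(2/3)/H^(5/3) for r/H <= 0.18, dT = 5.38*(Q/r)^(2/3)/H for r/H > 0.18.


r/H = 19.177 / 7.316 = 2.6212
r/H > 0.18, so dT = 5.38*(Q/r)^(2/3)/H
Q/r = 44.536
(Q/r)^(2/3) = 12.564
dT = 5.38 * 12.564 / 7.316 = 9.2395 K

9.2395 K


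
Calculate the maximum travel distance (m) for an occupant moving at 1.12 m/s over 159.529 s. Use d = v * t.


d = 1.12 * 159.529 = 178.67 m

178.67 m


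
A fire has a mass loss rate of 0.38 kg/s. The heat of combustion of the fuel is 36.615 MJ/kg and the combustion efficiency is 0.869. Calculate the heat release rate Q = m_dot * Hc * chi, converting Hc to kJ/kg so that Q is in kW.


Hc = 36.615 MJ/kg = 36.615 * 1000 kJ/kg = 36615 kJ/kg
Q = 0.38 kg/s * 36615 kJ/kg * 0.869 = 12091 kW

12091 kW


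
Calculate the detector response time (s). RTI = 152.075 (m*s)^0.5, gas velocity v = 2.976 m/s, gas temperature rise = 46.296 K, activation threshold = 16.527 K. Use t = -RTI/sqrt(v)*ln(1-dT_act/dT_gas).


dT_act/dT_gas = 0.35699
ln(1 - 0.35699) = -0.44159
t = -152.075 / sqrt(2.976) * -0.44159 = 38.928 s

38.928 s


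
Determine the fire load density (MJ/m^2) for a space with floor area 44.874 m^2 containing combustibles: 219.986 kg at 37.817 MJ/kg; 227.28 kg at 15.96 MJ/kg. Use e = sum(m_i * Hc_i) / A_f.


Total energy = 219.986*37.817 + 227.28*15.96
= 8319.211 + 3627.389
= 11946.60 MJ
e = 11946.60 / 44.874 = 266.23 MJ/m^2

266.23 MJ/m^2


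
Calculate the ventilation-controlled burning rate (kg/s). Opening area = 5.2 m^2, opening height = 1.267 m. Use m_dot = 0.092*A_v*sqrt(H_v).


sqrt(H_v) = 1.1256
m_dot = 0.092 * 5.2 * 1.1256 = 0.53849 kg/s

0.53849 kg/s


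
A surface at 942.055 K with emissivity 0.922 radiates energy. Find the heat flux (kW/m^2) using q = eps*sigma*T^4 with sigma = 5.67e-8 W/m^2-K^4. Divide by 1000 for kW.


T^4 = 7.8760e+11
q = 0.922 * 5.67e-8 * 7.8760e+11 / 1000 = 41.174 kW/m^2

41.174 kW/m^2


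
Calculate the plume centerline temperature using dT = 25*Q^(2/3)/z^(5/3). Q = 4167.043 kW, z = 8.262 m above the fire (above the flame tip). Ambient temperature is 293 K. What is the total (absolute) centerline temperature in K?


Q^(2/3) = 258.95
z^(5/3) = 33.766
dT = 25 * 258.95 / 33.766 = 191.73 K
T = 293 + 191.73 = 484.73 K

484.73 K


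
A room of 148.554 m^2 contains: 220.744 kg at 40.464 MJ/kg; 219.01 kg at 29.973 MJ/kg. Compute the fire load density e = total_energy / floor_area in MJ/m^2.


Total energy = 220.744*40.464 + 219.01*29.973
= 8932.185 + 6564.387
= 15496.57 MJ
e = 15496.57 / 148.554 = 104.32 MJ/m^2

104.32 MJ/m^2


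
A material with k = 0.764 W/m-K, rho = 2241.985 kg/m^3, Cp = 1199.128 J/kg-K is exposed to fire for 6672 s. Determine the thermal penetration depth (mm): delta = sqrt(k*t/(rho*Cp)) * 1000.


alpha = 0.764 / (2241.985 * 1199.128) = 2.8418e-07 m^2/s
alpha * t = 0.0018961
delta = sqrt(0.0018961) * 1000 = 43.544 mm

43.544 mm


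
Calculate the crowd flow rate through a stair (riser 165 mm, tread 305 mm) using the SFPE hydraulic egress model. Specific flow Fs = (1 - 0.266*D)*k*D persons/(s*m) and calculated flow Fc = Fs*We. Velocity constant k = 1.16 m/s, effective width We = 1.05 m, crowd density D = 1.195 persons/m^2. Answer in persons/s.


1 - 0.266*D = 1 - 0.266*1.195 = 0.68213
Fs = 0.68213 * 1.16 * 1.195 = 0.94557 persons/(s*m)
Fc = 0.94557 * 1.05 = 0.99285 persons/s

0.99285 persons/s


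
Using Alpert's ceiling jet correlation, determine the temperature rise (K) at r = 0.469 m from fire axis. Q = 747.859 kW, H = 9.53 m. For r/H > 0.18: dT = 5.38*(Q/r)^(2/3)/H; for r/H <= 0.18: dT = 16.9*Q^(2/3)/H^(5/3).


r/H = 0.469 / 9.53 = 0.049213
r/H <= 0.18, so dT = 16.9*Q^(2/3)/H^(5/3)
Q^(2/3) = 82.391
H^(5/3) = 42.837
dT = 16.9 * 82.391 / 42.837 = 32.505 K

32.505 K


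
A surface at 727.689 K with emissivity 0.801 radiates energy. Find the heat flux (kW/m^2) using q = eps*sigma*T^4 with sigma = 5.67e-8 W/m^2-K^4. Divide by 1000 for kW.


T^4 = 2.8040e+11
q = 0.801 * 5.67e-8 * 2.8040e+11 / 1000 = 12.735 kW/m^2

12.735 kW/m^2


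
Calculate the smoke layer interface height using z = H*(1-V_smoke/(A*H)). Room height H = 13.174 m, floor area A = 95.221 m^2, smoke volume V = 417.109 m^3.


V/(A*H) = 0.33251
1 - 0.33251 = 0.66749
z = 13.174 * 0.66749 = 8.7936 m

8.7936 m


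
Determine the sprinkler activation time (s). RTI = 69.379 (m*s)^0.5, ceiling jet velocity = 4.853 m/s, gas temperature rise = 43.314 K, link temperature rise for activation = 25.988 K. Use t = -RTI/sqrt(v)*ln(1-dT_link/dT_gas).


dT_link/dT_gas = 0.59999
ln(1 - 0.59999) = -0.91627
t = -69.379 / sqrt(4.853) * -0.91627 = 28.857 s

28.857 s


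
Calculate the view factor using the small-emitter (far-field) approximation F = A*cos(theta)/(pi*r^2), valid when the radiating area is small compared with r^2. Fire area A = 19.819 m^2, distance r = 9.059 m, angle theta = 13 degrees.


cos(13 deg) = 0.97437
pi*r^2 = 257.82
F = 19.819 * 0.97437 / 257.82 = 0.074902

0.074902


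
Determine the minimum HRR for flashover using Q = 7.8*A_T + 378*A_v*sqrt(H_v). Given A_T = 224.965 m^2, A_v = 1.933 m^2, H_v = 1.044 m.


7.8*A_T = 1754.727
sqrt(H_v) = 1.0218
378*A_v*sqrt(H_v) = 746.58
Q = 1754.727 + 746.58 = 2501.3 kW

2501.3 kW


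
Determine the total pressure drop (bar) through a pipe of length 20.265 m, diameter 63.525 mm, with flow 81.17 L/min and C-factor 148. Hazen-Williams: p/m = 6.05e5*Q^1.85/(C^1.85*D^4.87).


Q^1.85 = 3407.1
C^1.85 = 10351
D^4.87 = 6.0303e+08
p/m = 0.00033023 bar/m
p_total = 0.00033023 * 20.265 = 0.0066920 bar

0.0066920 bar


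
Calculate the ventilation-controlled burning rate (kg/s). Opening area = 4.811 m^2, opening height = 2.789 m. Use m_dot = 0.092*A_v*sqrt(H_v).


sqrt(H_v) = 1.6700
m_dot = 0.092 * 4.811 * 1.6700 = 0.73918 kg/s

0.73918 kg/s


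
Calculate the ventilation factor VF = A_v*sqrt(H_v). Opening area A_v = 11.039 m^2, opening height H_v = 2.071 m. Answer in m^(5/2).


sqrt(H_v) = 1.4391
VF = 11.039 * 1.4391 = 15.886 m^(5/2)

15.886 m^(5/2)


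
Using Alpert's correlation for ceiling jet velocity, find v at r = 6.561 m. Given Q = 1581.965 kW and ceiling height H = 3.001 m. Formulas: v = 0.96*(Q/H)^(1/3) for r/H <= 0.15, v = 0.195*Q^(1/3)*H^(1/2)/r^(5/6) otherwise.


r/H = 6.561 / 3.001 = 2.1863
r/H > 0.15, so v = 0.195*Q^(1/3)*H^(1/2)/r^(5/6)
Q^(1/3) = 11.652
H^(1/2) = 1.7323
r^(5/6) = 4.7952
v = 0.195 * 11.652 * 1.7323 / 4.7952 = 0.82084 m/s

0.82084 m/s


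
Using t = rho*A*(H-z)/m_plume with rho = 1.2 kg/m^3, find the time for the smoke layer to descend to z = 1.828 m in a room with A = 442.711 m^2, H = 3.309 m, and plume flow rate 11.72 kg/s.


H - z = 1.481 m
t = 1.2 * 442.711 * 1.481 / 11.72 = 67.132 s

67.132 s


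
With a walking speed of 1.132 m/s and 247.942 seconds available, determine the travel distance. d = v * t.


d = 1.132 * 247.942 = 280.67 m

280.67 m


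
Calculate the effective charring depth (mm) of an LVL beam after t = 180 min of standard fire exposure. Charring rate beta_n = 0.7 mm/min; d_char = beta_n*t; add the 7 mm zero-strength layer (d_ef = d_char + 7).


d_char = 0.7 * 180 = 126 mm
d_ef = 126 + 1.0*7 = 133 mm

133 mm


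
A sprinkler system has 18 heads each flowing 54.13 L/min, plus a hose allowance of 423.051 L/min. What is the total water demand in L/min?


Sprinkler demand = 18 * 54.13 = 974.34 L/min
Total = 974.34 + 423.051 = 1397.391 L/min

1397.391 L/min


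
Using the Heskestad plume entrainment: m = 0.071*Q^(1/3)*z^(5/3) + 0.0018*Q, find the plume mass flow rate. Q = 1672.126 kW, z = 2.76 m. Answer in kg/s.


Q^(1/3) = 11.869
z^(5/3) = 5.4306
First term = 0.071 * 11.869 * 5.4306 = 4.5765
Second term = 0.0018 * 1672.126 = 3.0098
m = 7.5863 kg/s

7.5863 kg/s


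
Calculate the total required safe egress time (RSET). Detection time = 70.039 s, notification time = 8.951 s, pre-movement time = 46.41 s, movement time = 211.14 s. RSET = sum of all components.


Total = 70.039 + 8.951 + 46.41 + 211.14 = 336.54 s

336.54 s


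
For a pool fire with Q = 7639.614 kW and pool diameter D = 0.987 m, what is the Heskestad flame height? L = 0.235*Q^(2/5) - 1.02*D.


Q^(2/5) = 35.746
0.235 * Q^(2/5) = 8.4003
1.02 * D = 1.0067
L = 7.3936 m

7.3936 m


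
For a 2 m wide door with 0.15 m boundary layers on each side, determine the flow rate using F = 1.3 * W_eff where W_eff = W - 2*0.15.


W_eff = 2 - 0.30 = 1.7 m
F = 1.3 * 1.7 = 2.21 persons/s

2.21 persons/s


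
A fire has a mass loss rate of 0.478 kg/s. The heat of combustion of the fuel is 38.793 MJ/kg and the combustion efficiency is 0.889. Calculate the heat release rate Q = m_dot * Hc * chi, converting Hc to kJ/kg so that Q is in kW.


Hc = 38.793 MJ/kg = 38.793 * 1000 kJ/kg = 38793 kJ/kg
Q = 0.478 kg/s * 38793 kJ/kg * 0.889 = 16485 kW

16485 kW


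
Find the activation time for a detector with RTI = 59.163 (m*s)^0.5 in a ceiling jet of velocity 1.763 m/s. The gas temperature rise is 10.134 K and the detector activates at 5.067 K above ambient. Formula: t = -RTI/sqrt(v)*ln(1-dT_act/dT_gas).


dT_act/dT_gas = 0.5
ln(1 - 0.5) = -0.69315
t = -59.163 / sqrt(1.763) * -0.69315 = 30.885 s

30.885 s


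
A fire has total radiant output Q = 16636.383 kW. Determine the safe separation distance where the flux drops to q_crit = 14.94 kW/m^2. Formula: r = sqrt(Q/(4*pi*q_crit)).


4*pi*q_crit = 187.74
Q/(4*pi*q_crit) = 88.613
r = sqrt(88.613) = 9.4135 m

9.4135 m


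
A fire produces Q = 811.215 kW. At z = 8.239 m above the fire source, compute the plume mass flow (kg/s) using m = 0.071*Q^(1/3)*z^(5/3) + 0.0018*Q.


Q^(1/3) = 9.3264
z^(5/3) = 33.609
First term = 0.071 * 9.3264 * 33.609 = 22.255
Second term = 0.0018 * 811.215 = 1.4602
m = 23.715 kg/s

23.715 kg/s


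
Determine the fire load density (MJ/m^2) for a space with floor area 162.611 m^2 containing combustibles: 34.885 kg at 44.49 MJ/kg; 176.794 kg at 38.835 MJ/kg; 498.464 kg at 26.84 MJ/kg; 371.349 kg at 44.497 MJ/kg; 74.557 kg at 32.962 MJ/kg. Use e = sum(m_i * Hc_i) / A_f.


Total energy = 34.885*44.49 + 176.794*38.835 + 498.464*26.84 + 371.349*44.497 + 74.557*32.962
= 1552.034 + 6865.795 + 13378.77 + 16523.92 + 2457.548
= 40778.07 MJ
e = 40778.07 / 162.611 = 250.77 MJ/m^2

250.77 MJ/m^2


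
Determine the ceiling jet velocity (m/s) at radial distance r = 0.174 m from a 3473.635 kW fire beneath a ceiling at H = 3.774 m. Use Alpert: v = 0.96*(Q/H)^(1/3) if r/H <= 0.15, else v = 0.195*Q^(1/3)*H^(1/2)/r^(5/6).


r/H = 0.174 / 3.774 = 0.046105
r/H <= 0.15, so v = 0.96*(Q/H)^(1/3)
Q/H = 920.41
(Q/H)^(1/3) = 9.7273
v = 0.96 * 9.7273 = 9.3382 m/s

9.3382 m/s


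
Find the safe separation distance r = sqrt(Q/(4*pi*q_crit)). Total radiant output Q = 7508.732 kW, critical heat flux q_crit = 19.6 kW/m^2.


4*pi*q_crit = 246.30
Q/(4*pi*q_crit) = 30.486
r = sqrt(30.486) = 5.5214 m

5.5214 m


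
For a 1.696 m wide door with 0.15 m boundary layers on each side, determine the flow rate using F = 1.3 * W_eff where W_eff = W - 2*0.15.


W_eff = 1.696 - 0.30 = 1.396 m
F = 1.3 * 1.396 = 1.8148 persons/s

1.8148 persons/s


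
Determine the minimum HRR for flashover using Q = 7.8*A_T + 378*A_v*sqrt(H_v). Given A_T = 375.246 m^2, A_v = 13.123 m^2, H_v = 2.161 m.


7.8*A_T = 2926.9
sqrt(H_v) = 1.4700
378*A_v*sqrt(H_v) = 7292.1
Q = 2926.9 + 7292.1 = 10219 kW

10219 kW


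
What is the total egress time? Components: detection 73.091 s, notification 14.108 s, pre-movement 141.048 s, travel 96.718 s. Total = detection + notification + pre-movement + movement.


Total = 73.091 + 14.108 + 141.048 + 96.718 = 324.965 s

324.965 s


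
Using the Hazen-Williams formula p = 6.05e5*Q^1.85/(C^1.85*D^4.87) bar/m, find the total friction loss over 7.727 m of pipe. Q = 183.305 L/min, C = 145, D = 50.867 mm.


Q^1.85 = 15377
C^1.85 = 9966.2
D^4.87 = 2.0434e+08
p/m = 0.0045683 bar/m
p_total = 0.0045683 * 7.727 = 0.035299 bar

0.035299 bar


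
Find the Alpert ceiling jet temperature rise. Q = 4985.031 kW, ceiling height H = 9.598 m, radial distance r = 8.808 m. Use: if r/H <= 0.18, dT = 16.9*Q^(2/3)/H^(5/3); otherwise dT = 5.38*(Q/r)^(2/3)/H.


r/H = 8.808 / 9.598 = 0.91769
r/H > 0.18, so dT = 5.38*(Q/r)^(2/3)/H
Q/r = 565.97
(Q/r)^(2/3) = 68.422
dT = 5.38 * 68.422 / 9.598 = 38.353 K

38.353 K


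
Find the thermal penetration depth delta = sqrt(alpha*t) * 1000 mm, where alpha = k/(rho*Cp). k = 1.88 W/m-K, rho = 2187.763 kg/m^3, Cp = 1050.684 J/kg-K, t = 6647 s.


alpha = 1.88 / (2187.763 * 1050.684) = 8.1787e-07 m^2/s
alpha * t = 0.0054364
delta = sqrt(0.0054364) * 1000 = 73.732 mm

73.732 mm


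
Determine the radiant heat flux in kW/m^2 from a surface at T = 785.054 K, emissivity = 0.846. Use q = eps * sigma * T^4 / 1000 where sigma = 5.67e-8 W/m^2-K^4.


T^4 = 3.7984e+11
q = 0.846 * 5.67e-8 * 3.7984e+11 / 1000 = 18.220 kW/m^2

18.220 kW/m^2


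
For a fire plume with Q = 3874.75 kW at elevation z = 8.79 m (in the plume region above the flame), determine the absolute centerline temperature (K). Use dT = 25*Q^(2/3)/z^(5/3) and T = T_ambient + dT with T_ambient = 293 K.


Q^(2/3) = 246.70
z^(5/3) = 37.438
dT = 25 * 246.70 / 37.438 = 164.74 K
T = 293 + 164.74 = 457.74 K

457.74 K


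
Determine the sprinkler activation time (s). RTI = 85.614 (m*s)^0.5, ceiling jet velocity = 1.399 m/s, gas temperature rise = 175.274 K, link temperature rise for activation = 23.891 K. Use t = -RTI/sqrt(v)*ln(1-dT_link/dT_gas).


dT_link/dT_gas = 0.13631
ln(1 - 0.13631) = -0.14654
t = -85.614 / sqrt(1.399) * -0.14654 = 10.607 s

10.607 s


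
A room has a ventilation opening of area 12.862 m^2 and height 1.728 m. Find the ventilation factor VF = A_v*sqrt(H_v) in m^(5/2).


sqrt(H_v) = 1.3145
VF = 12.862 * 1.3145 = 16.908 m^(5/2)

16.908 m^(5/2)


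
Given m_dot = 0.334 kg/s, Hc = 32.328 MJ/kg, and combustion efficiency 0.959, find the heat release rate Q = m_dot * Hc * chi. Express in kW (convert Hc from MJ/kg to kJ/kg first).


Hc = 32.328 MJ/kg = 32.328 * 1000 kJ/kg = 32328 kJ/kg
Q = 0.334 kg/s * 32328 kJ/kg * 0.959 = 10355 kW

10355 kW


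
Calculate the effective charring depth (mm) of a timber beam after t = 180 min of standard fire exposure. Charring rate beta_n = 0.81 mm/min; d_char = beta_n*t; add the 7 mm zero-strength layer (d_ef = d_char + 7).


d_char = 0.81 * 180 = 145.8 mm
d_ef = 145.8 + 1.0*7 = 152.8 mm

152.8 mm


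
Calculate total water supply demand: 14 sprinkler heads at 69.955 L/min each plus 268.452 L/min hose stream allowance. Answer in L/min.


Sprinkler demand = 14 * 69.955 = 979.37 L/min
Total = 979.37 + 268.452 = 1247.822 L/min

1247.822 L/min


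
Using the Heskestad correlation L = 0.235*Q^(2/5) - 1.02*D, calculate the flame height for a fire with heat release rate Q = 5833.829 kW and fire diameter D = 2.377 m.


Q^(2/5) = 32.091
0.235 * Q^(2/5) = 7.5414
1.02 * D = 2.4245
L = 5.1168 m

5.1168 m


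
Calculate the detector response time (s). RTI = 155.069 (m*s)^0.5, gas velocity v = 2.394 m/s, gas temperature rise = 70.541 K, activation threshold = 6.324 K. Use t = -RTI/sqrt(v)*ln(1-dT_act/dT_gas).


dT_act/dT_gas = 0.089650
ln(1 - 0.089650) = -0.093926
t = -155.069 / sqrt(2.394) * -0.093926 = 9.4135 s

9.4135 s


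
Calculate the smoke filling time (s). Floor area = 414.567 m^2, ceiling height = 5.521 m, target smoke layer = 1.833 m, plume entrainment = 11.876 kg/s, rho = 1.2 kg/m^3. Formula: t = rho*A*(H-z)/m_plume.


H - z = 3.688 m
t = 1.2 * 414.567 * 3.688 / 11.876 = 154.49 s

154.49 s


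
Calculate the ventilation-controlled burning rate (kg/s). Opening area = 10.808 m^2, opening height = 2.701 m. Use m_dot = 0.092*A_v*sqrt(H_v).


sqrt(H_v) = 1.6435
m_dot = 0.092 * 10.808 * 1.6435 = 1.6342 kg/s

1.6342 kg/s


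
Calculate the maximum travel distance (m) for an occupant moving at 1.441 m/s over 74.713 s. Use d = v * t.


d = 1.441 * 74.713 = 107.66 m

107.66 m


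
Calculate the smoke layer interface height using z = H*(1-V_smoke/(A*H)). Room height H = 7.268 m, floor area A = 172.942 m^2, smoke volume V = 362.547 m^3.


V/(A*H) = 0.28844
1 - 0.28844 = 0.71156
z = 7.268 * 0.71156 = 5.1716 m

5.1716 m


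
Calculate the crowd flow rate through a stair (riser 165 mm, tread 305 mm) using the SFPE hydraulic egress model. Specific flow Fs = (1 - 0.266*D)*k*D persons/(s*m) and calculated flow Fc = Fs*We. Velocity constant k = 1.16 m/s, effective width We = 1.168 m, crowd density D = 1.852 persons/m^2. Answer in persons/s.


1 - 0.266*D = 1 - 0.266*1.852 = 0.50737
Fs = 0.50737 * 1.16 * 1.852 = 1.0900 persons/(s*m)
Fc = 1.0900 * 1.168 = 1.2731 persons/s

1.2731 persons/s


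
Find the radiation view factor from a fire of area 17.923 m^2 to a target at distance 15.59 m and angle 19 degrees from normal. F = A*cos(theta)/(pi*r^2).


cos(19 deg) = 0.94552
pi*r^2 = 763.56
F = 17.923 * 0.94552 / 763.56 = 0.022194

0.022194


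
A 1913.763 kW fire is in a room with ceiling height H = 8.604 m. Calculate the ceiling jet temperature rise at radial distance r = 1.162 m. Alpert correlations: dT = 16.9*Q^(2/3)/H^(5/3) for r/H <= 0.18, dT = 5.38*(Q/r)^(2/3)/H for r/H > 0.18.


r/H = 1.162 / 8.604 = 0.13505
r/H <= 0.18, so dT = 16.9*Q^(2/3)/H^(5/3)
Q^(2/3) = 154.14
H^(5/3) = 36.127
dT = 16.9 * 154.14 / 36.127 = 72.107 K

72.107 K


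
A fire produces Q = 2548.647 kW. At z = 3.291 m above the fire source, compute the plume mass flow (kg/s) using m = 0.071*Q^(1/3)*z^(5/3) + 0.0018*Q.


Q^(1/3) = 13.660
z^(5/3) = 7.2814
First term = 0.071 * 13.660 * 7.2814 = 7.0617
Second term = 0.0018 * 2548.647 = 4.5876
m = 11.649 kg/s

11.649 kg/s


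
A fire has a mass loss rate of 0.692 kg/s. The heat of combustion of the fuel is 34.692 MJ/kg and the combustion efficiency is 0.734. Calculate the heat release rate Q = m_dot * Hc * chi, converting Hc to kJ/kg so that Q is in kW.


Hc = 34.692 MJ/kg = 34.692 * 1000 kJ/kg = 34692 kJ/kg
Q = 0.692 kg/s * 34692 kJ/kg * 0.734 = 17621 kW

17621 kW


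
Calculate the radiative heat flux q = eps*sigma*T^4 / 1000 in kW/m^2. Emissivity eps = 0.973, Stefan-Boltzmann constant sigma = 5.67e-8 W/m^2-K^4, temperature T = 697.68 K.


T^4 = 2.3693e+11
q = 0.973 * 5.67e-8 * 2.3693e+11 / 1000 = 13.071 kW/m^2

13.071 kW/m^2


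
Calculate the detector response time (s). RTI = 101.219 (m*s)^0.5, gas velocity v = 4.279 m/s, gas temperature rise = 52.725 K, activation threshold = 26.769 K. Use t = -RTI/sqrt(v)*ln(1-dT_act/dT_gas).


dT_act/dT_gas = 0.50771
ln(1 - 0.50771) = -0.70869
t = -101.219 / sqrt(4.279) * -0.70869 = 34.677 s

34.677 s


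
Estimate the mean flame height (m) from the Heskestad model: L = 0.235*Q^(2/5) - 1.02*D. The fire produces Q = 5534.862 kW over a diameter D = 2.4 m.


Q^(2/5) = 31.423
0.235 * Q^(2/5) = 7.3843
1.02 * D = 2.448
L = 4.9363 m

4.9363 m


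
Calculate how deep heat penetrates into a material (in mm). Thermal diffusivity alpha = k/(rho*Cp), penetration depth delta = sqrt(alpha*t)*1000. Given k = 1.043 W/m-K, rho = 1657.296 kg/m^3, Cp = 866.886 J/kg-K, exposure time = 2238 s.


alpha = 1.043 / (1657.296 * 866.886) = 7.2598e-07 m^2/s
alpha * t = 0.0016247
delta = sqrt(0.0016247) * 1000 = 40.308 mm

40.308 mm


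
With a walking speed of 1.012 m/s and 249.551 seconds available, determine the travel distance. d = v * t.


d = 1.012 * 249.551 = 252.55 m

252.55 m


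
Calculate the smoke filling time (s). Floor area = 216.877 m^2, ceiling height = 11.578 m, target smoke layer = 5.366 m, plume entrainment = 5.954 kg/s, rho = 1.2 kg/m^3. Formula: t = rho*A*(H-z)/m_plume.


H - z = 6.212 m
t = 1.2 * 216.877 * 6.212 / 5.954 = 271.53 s

271.53 s


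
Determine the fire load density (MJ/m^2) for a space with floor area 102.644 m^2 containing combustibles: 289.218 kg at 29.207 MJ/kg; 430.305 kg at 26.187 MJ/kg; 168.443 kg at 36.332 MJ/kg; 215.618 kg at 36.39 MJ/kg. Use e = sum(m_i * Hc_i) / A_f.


Total energy = 289.218*29.207 + 430.305*26.187 + 168.443*36.332 + 215.618*36.39
= 8447.190 + 11268.40 + 6119.871 + 7846.339
= 33681.80 MJ
e = 33681.80 / 102.644 = 328.14 MJ/m^2

328.14 MJ/m^2


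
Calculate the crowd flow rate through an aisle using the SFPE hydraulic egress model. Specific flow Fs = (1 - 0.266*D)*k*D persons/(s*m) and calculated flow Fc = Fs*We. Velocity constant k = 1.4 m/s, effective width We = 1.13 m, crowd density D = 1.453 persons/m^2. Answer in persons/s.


1 - 0.266*D = 1 - 0.266*1.453 = 0.61350
Fs = 0.61350 * 1.4 * 1.453 = 1.2480 persons/(s*m)
Fc = 1.2480 * 1.13 = 1.4102 persons/s

1.4102 persons/s


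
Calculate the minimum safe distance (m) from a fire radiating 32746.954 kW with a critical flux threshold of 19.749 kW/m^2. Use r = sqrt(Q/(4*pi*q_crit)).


4*pi*q_crit = 248.17
Q/(4*pi*q_crit) = 131.95
r = sqrt(131.95) = 11.487 m

11.487 m


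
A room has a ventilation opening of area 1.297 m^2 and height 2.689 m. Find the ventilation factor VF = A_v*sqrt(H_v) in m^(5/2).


sqrt(H_v) = 1.6398
VF = 1.297 * 1.6398 = 2.1268 m^(5/2)

2.1268 m^(5/2)


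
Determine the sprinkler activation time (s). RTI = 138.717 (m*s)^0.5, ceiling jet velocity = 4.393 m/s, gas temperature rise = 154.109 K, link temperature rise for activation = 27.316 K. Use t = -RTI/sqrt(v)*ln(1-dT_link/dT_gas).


dT_link/dT_gas = 0.17725
ln(1 - 0.17725) = -0.19510
t = -138.717 / sqrt(4.393) * -0.19510 = 12.913 s

12.913 s


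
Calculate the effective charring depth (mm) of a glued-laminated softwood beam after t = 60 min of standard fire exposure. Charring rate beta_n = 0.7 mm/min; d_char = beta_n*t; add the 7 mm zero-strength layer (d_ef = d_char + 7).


d_char = 0.7 * 60 = 42 mm
d_ef = 42 + 1.0*7 = 49 mm

49 mm


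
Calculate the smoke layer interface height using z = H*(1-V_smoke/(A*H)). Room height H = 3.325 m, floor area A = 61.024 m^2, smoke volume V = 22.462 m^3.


V/(A*H) = 0.11070
1 - 0.11070 = 0.88930
z = 3.325 * 0.88930 = 2.9569 m

2.9569 m


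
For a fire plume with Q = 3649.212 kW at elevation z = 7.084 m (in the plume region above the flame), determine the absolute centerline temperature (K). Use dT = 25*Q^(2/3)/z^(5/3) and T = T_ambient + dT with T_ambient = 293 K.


Q^(2/3) = 237.03
z^(5/3) = 26.129
dT = 25 * 237.03 / 26.129 = 226.78 K
T = 293 + 226.78 = 519.78 K

519.78 K


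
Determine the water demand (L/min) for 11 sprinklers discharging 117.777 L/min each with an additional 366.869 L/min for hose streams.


Sprinkler demand = 11 * 117.777 = 1295.547 L/min
Total = 1295.547 + 366.869 = 1662.416 L/min

1662.416 L/min


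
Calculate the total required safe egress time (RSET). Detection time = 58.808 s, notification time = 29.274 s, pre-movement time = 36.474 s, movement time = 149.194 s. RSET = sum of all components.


Total = 58.808 + 29.274 + 36.474 + 149.194 = 273.75 s

273.75 s


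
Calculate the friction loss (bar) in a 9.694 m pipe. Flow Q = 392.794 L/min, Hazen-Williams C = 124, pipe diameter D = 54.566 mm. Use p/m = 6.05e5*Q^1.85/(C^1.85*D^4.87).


Q^1.85 = 62980
C^1.85 = 7461.6
D^4.87 = 2.8761e+08
p/m = 0.017755 bar/m
p_total = 0.017755 * 9.694 = 0.17212 bar

0.17212 bar


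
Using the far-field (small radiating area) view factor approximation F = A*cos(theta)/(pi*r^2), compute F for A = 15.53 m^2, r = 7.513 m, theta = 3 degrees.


cos(3 deg) = 0.99863
pi*r^2 = 177.33
F = 15.53 * 0.99863 / 177.33 = 0.087458

0.087458


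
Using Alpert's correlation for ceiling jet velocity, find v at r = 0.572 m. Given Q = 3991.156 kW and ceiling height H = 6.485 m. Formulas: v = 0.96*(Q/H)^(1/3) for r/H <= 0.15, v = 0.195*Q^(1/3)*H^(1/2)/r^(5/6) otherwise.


r/H = 0.572 / 6.485 = 0.088204
r/H <= 0.15, so v = 0.96*(Q/H)^(1/3)
Q/H = 615.44
(Q/H)^(1/3) = 8.5061
v = 0.96 * 8.5061 = 8.1658 m/s

8.1658 m/s


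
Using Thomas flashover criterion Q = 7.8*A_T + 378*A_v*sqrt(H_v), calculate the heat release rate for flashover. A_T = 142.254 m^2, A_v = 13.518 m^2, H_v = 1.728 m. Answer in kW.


7.8*A_T = 1109.6
sqrt(H_v) = 1.3145
378*A_v*sqrt(H_v) = 6717.0
Q = 1109.6 + 6717.0 = 7826.6 kW

7826.6 kW


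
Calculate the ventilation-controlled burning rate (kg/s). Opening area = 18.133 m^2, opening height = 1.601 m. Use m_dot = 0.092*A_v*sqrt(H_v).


sqrt(H_v) = 1.2653
m_dot = 0.092 * 18.133 * 1.2653 = 2.1108 kg/s

2.1108 kg/s


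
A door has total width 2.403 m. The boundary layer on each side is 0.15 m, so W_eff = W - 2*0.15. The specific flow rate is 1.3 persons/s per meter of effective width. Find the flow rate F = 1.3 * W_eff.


W_eff = 2.403 - 0.30 = 2.103 m
F = 1.3 * 2.103 = 2.7339 persons/s

2.7339 persons/s


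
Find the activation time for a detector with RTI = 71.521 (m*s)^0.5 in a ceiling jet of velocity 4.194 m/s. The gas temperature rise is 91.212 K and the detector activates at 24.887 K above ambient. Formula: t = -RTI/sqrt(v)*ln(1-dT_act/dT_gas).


dT_act/dT_gas = 0.27285
ln(1 - 0.27285) = -0.31862
t = -71.521 / sqrt(4.194) * -0.31862 = 11.127 s

11.127 s


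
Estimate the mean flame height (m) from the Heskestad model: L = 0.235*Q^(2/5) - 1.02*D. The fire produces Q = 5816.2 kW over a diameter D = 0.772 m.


Q^(2/5) = 32.052
0.235 * Q^(2/5) = 7.5322
1.02 * D = 0.78744
L = 6.7448 m

6.7448 m


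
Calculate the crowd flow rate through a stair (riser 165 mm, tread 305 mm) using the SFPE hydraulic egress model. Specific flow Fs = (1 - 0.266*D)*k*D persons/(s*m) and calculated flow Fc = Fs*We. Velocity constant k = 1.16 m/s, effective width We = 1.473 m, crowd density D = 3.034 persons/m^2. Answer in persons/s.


1 - 0.266*D = 1 - 0.266*3.034 = 0.19296
Fs = 0.19296 * 1.16 * 3.034 = 0.67910 persons/(s*m)
Fc = 0.67910 * 1.473 = 1.0003 persons/s

1.0003 persons/s


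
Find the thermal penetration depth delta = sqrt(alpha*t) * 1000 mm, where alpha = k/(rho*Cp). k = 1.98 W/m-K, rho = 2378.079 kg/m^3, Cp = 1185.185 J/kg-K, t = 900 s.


alpha = 1.98 / (2378.079 * 1185.185) = 7.0251e-07 m^2/s
alpha * t = 0.00063226
delta = sqrt(0.00063226) * 1000 = 25.145 mm

25.145 mm


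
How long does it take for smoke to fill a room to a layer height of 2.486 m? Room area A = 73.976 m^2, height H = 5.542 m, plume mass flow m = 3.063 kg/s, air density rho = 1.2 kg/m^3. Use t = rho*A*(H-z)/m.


H - z = 3.056 m
t = 1.2 * 73.976 * 3.056 / 3.063 = 88.568 s

88.568 s


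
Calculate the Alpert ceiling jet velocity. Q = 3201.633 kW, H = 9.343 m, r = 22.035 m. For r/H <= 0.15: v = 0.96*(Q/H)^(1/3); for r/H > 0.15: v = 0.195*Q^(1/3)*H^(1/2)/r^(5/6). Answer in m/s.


r/H = 22.035 / 9.343 = 2.3585
r/H > 0.15, so v = 0.195*Q^(1/3)*H^(1/2)/r^(5/6)
Q^(1/3) = 14.739
H^(1/2) = 3.0566
r^(5/6) = 13.160
v = 0.195 * 14.739 * 3.0566 / 13.160 = 0.66754 m/s

0.66754 m/s


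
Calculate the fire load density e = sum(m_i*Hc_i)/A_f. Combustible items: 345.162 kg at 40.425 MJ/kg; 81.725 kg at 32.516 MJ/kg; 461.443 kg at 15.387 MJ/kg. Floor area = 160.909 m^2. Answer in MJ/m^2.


Total energy = 345.162*40.425 + 81.725*32.516 + 461.443*15.387
= 13953.17 + 2657.370 + 7100.223
= 23710.77 MJ
e = 23710.77 / 160.909 = 147.36 MJ/m^2

147.36 MJ/m^2


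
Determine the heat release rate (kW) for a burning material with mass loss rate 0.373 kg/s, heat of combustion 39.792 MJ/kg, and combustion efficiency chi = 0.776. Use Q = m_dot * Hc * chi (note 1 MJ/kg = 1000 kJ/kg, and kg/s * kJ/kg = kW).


Hc = 39.792 MJ/kg = 39.792 * 1000 kJ/kg = 39792 kJ/kg
Q = 0.373 kg/s * 39792 kJ/kg * 0.776 = 11518 kW

11518 kW


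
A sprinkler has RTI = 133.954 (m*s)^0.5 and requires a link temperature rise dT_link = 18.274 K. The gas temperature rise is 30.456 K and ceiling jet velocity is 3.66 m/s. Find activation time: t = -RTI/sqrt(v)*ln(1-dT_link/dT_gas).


dT_link/dT_gas = 0.60001
ln(1 - 0.60001) = -0.91632
t = -133.954 / sqrt(3.66) * -0.91632 = 64.160 s

64.160 s


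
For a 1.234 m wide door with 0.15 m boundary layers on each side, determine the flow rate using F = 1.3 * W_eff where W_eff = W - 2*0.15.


W_eff = 1.234 - 0.30 = 0.934 m
F = 1.3 * 0.934 = 1.2142 persons/s

1.2142 persons/s


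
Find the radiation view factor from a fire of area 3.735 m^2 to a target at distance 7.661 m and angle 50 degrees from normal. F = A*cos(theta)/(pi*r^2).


cos(50 deg) = 0.64279
pi*r^2 = 184.38
F = 3.735 * 0.64279 / 184.38 = 0.013021

0.013021


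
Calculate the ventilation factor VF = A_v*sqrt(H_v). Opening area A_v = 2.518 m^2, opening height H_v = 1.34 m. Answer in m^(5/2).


sqrt(H_v) = 1.1576
VF = 2.518 * 1.1576 = 2.9148 m^(5/2)

2.9148 m^(5/2)


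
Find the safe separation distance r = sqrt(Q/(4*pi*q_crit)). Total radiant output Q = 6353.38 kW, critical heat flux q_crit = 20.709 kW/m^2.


4*pi*q_crit = 260.24
Q/(4*pi*q_crit) = 24.414
r = sqrt(24.414) = 4.9410 m

4.9410 m


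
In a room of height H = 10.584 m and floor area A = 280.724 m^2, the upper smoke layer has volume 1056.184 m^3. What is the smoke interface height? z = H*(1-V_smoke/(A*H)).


V/(A*H) = 0.35548
1 - 0.35548 = 0.64452
z = 10.584 * 0.64452 = 6.8216 m

6.8216 m


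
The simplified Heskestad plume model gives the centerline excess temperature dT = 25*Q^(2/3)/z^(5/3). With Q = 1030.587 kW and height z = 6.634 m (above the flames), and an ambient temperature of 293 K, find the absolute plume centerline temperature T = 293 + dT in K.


Q^(2/3) = 102.03
z^(5/3) = 23.422
dT = 25 * 102.03 / 23.422 = 108.90 K
T = 293 + 108.90 = 401.90 K

401.90 K


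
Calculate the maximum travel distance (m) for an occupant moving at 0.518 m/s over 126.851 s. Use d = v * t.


d = 0.518 * 126.851 = 65.709 m

65.709 m


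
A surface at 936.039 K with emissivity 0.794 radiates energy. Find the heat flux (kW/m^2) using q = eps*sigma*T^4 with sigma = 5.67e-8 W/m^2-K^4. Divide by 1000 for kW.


T^4 = 7.6767e+11
q = 0.794 * 5.67e-8 * 7.6767e+11 / 1000 = 34.560 kW/m^2

34.560 kW/m^2


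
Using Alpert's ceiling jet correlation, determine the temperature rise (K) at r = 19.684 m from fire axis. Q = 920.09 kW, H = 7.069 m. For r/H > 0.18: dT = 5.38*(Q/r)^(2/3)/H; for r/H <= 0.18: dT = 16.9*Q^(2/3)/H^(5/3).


r/H = 19.684 / 7.069 = 2.7846
r/H > 0.18, so dT = 5.38*(Q/r)^(2/3)/H
Q/r = 46.743
(Q/r)^(2/3) = 12.976
dT = 5.38 * 12.976 / 7.069 = 9.8757 K

9.8757 K


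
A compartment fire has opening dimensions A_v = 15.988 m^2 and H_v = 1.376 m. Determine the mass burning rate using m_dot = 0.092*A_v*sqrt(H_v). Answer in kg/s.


sqrt(H_v) = 1.1730
m_dot = 0.092 * 15.988 * 1.1730 = 1.7254 kg/s

1.7254 kg/s


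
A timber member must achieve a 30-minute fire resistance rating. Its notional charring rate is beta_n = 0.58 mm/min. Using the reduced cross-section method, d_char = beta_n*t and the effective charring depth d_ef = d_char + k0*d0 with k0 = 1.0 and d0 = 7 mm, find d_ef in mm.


d_char = 0.58 * 30 = 17.4 mm
d_ef = 17.4 + 1.0*7 = 24.4 mm

24.4 mm


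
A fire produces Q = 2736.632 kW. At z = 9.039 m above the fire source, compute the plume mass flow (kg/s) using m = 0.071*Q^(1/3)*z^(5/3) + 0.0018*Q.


Q^(1/3) = 13.987
z^(5/3) = 39.222
First term = 0.071 * 13.987 * 39.222 = 38.952
Second term = 0.0018 * 2736.632 = 4.9259
m = 43.878 kg/s

43.878 kg/s


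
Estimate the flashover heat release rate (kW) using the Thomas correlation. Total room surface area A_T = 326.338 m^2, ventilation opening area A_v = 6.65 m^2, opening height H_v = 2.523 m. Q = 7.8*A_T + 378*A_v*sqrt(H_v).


7.8*A_T = 2545.4
sqrt(H_v) = 1.5884
378*A_v*sqrt(H_v) = 3992.7
Q = 2545.4 + 3992.7 = 6538.2 kW

6538.2 kW


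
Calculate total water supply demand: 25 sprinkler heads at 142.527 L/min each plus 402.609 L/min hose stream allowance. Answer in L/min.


Sprinkler demand = 25 * 142.527 = 3563.175 L/min
Total = 3563.175 + 402.609 = 3965.784 L/min

3965.784 L/min
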